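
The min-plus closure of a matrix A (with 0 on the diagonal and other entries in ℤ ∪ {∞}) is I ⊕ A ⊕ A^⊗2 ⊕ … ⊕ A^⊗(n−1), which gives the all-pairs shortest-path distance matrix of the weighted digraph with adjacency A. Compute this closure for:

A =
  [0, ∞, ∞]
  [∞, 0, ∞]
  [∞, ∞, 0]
Closure =
  [0, ∞, ∞]
  [∞, 0, ∞]
  [∞, ∞, 0]

This is the Floyd-Warshall all-pairs shortest-path computation. For each intermediate vertex k = 0, 1, …, 2, update dist[i][j] ← min(dist[i][j], dist[i][k] + dist[k][j]). The final matrix gives, for each (i, j), the minimum total weight of any directed path from i to j (possibly empty when i = j).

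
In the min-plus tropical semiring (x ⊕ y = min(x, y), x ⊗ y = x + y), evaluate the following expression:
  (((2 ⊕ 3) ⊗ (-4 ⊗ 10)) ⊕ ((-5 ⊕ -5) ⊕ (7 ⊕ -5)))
(((2 ⊕ 3) ⊗ (-4 ⊗ 10)) ⊕ ((-5 ⊕ -5) ⊕ (7 ⊕ -5))) = -5

Expand innermost to outermost. Recall ⊕ takes the minimum of its arguments and ⊗ takes their sum. Working out the expression (((2 ⊕ 3) ⊗ (-4 ⊗ 10)) ⊕ ((-5 ⊕ -5) ⊕ (7 ⊕ -5))) gives -5.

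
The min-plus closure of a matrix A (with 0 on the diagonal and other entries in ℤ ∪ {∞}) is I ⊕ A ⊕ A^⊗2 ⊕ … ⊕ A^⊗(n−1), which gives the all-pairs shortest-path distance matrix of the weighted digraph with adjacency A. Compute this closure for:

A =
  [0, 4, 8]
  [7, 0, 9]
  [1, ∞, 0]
Closure =
  [0, 4, 8]
  [7, 0, 9]
  [1, 5, 0]

This is the Floyd-Warshall all-pairs shortest-path computation. For each intermediate vertex k = 0, 1, …, 2, update dist[i][j] ← min(dist[i][j], dist[i][k] + dist[k][j]). The final matrix gives, for each (i, j), the minimum total weight of any directed path from i to j (possibly empty when i = j).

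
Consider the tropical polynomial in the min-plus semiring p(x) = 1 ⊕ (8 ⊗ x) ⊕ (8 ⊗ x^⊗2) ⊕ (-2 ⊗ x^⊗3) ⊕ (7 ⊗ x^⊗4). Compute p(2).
p(2) = 1

A tropical monomial a ⊗ x^⊗i evaluates to a + i · x. Evaluating each term at x = 2:
  Term 0 contributes 1 + 0 · 2 = 1
  Term 1 contributes 8 + 1 · 2 = 10
  Term 2 contributes 8 + 2 · 2 = 12
  Term 3 contributes -2 + 3 · 2 = 4
  Term 4 contributes 7 + 4 · 2 = 15
p(2) = ⊕ of these = min[1, 10, 12, 4, 15] = 1.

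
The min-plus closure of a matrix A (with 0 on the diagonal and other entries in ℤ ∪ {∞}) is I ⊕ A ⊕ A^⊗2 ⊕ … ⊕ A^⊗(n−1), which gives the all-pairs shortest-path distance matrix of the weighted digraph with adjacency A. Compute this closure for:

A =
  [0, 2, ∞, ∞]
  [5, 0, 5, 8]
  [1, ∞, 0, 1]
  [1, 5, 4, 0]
Closure =
  [0, 2, 7, 8]
  [5, 0, 5, 6]
  [1, 3, 0, 1]
  [1, 3, 4, 0]

This is the Floyd-Warshall all-pairs shortest-path computation. For each intermediate vertex k = 0, 1, …, 3, update dist[i][j] ← min(dist[i][j], dist[i][k] + dist[k][j]). The final matrix gives, for each (i, j), the minimum total weight of any directed path from i to j (possibly empty when i = j).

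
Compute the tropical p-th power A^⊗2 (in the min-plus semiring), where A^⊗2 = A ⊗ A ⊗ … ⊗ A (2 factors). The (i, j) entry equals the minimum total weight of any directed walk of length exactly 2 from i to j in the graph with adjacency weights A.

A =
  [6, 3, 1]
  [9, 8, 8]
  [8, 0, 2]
A^⊗2 =
  [9, 1, 3]
  [15, 8, 10]
  [9, 2, 4]

Each entry (A^⊗2)_ij equals the minimum over all length-2 walks i = v_0 → v_1 → … → v_2 = j of Σ_t A[v_t][v_{t+1}]. For example, for (i, j) = (0, 2) we minimise over 3 possible intermediate vertex sequences; the minimum is 3, attained along the walk 0 → 2 → 2.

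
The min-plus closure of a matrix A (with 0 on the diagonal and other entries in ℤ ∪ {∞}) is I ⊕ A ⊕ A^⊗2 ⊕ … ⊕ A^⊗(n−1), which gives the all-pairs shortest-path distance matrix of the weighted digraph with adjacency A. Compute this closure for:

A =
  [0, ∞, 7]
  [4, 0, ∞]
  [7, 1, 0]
Closure =
  [0, 8, 7]
  [4, 0, 11]
  [5, 1, 0]

This is the Floyd-Warshall all-pairs shortest-path computation. For each intermediate vertex k = 0, 1, …, 2, update dist[i][j] ← min(dist[i][j], dist[i][k] + dist[k][j]). The final matrix gives, for each (i, j), the minimum total weight of any directed path from i to j (possibly empty when i = j).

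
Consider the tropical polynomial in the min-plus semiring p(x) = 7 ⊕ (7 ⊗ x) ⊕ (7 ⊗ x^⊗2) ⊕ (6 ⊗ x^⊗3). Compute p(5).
p(5) = 7

A tropical monomial a ⊗ x^⊗i evaluates to a + i · x. Evaluating each term at x = 5:
  Term 0 contributes 7 + 0 · 5 = 7
  Term 1 contributes 7 + 1 · 5 = 12
  Term 2 contributes 7 + 2 · 5 = 17
  Term 3 contributes 6 + 3 · 5 = 21
p(5) = ⊕ of these = min[7, 12, 17, 21] = 7.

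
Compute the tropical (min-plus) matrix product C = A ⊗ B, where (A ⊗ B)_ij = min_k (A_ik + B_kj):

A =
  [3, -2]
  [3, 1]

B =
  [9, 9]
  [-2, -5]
A ⊗ B =
  [-4, -7]
  [-1, -4]

Apply the min-plus product entry-by-entry:
  C[0][0] = min over k of (A[0][0] + B[0][0] = 3 + 9 = 12, A[0][1] + B[1][0] = -2 + -2 = -4) = -4 (attained at k = 1)
  C[0][1] = min over k of (A[0][0] + B[0][1] = 3 + 9 = 12, A[0][1] + B[1][1] = -2 + -5 = -7) = -7 (attained at k = 1)
  C[1][0] = min over k of (A[1][0] + B[0][0] = 3 + 9 = 12, A[1][1] + B[1][0] = 1 + -2 = -1) = -1 (attained at k = 1)
  C[1][1] = min over k of (A[1][0] + B[0][1] = 3 + 9 = 12, A[1][1] + B[1][1] = 1 + -5 = -4) = -4 (attained at k = 1)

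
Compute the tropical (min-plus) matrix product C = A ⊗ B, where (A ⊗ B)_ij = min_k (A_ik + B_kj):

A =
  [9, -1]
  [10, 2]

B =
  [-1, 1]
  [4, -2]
A ⊗ B =
  [3, -3]
  [6, 0]

Apply the min-plus product entry-by-entry:
  C[0][0] = min over k of (A[0][0] + B[0][0] = 9 + -1 = 8, A[0][1] + B[1][0] = -1 + 4 = 3) = 3 (attained at k = 1)
  C[0][1] = min over k of (A[0][0] + B[0][1] = 9 + 1 = 10, A[0][1] + B[1][1] = -1 + -2 = -3) = -3 (attained at k = 1)
  C[1][0] = min over k of (A[1][0] + B[0][0] = 10 + -1 = 9, A[1][1] + B[1][0] = 2 + 4 = 6) = 6 (attained at k = 1)
  C[1][1] = min over k of (A[1][0] + B[0][1] = 10 + 1 = 11, A[1][1] + B[1][1] = 2 + -2 = 0) = 0 (attained at k = 1)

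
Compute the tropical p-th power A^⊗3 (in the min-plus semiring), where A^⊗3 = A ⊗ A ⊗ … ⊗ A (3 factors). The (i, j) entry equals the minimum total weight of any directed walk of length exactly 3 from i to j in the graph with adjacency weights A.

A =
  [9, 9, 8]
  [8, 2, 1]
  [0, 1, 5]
A^⊗3 =
  [10, 11, 10]
  [3, 4, 3]
  [2, 3, 4]

Each entry (A^⊗3)_ij equals the minimum over all length-3 walks i = v_0 → v_1 → … → v_3 = j of Σ_t A[v_t][v_{t+1}]. For example, for (i, j) = (0, 2) we minimise over 9 possible intermediate vertex sequences; the minimum is 10, attained along the walk 0 → 2 → 1 → 2.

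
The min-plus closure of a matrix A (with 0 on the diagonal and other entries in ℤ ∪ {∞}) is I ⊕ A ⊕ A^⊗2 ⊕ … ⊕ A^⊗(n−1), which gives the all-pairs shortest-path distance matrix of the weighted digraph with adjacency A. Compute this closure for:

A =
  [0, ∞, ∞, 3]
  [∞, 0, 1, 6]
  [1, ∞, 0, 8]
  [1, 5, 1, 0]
Closure =
  [0, 8, 4, 3]
  [2, 0, 1, 5]
  [1, 9, 0, 4]
  [1, 5, 1, 0]

This is the Floyd-Warshall all-pairs shortest-path computation. For each intermediate vertex k = 0, 1, …, 3, update dist[i][j] ← min(dist[i][j], dist[i][k] + dist[k][j]). The final matrix gives, for each (i, j), the minimum total weight of any directed path from i to j (possibly empty when i = j).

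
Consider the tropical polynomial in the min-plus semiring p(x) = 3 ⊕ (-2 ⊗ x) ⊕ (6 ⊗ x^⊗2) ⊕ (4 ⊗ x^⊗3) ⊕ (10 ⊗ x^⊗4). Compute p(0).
p(0) = -2

A tropical monomial a ⊗ x^⊗i evaluates to a + i · x. Evaluating each term at x = 0:
  Term 0 contributes 3 + 0 · 0 = 3
  Term 1 contributes -2 + 1 · 0 = -2
  Term 2 contributes 6 + 2 · 0 = 6
  Term 3 contributes 4 + 3 · 0 = 4
  Term 4 contributes 10 + 4 · 0 = 10
p(0) = ⊕ of these = min[3, -2, 6, 4, 10] = -2.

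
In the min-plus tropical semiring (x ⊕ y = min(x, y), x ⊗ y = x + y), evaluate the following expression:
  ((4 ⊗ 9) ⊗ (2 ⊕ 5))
((4 ⊗ 9) ⊗ (2 ⊕ 5)) = 15

Expand innermost to outermost. Recall ⊕ takes the minimum of its arguments and ⊗ takes their sum. Working out the expression ((4 ⊗ 9) ⊗ (2 ⊕ 5)) gives 15.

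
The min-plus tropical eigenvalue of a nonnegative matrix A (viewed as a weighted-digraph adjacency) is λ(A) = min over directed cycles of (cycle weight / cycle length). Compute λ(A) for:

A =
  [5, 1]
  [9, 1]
λ(A) = 1

Enumerate directed cycles and compute their means (weight / length). Sample:
  cycle 0 → 0: weight = 5, length = 1, mean = 5/1 ≈ 5.000
  cycle 1 → 1: weight = 1, length = 1, mean = 1/1 ≈ 1.000
  cycle 0 → 1 → 0: weight = 10, length = 2, mean = 10/2 ≈ 5.000
  cycle 1 → 0 → 1: weight = 10, length = 2, mean = 10/2 ≈ 5.000
Minimum mean = 1.000, attained e.g. along the cycle 1 → 1 with weight 1 and length 1. So λ(A) = 1/1 = 1.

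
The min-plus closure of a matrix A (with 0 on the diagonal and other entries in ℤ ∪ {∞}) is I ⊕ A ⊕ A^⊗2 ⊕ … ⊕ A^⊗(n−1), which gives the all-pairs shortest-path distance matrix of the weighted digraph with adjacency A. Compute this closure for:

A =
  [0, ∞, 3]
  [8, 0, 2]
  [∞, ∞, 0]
Closure =
  [0, ∞, 3]
  [8, 0, 2]
  [∞, ∞, 0]

This is the Floyd-Warshall all-pairs shortest-path computation. For each intermediate vertex k = 0, 1, …, 2, update dist[i][j] ← min(dist[i][j], dist[i][k] + dist[k][j]). The final matrix gives, for each (i, j), the minimum total weight of any directed path from i to j (possibly empty when i = j).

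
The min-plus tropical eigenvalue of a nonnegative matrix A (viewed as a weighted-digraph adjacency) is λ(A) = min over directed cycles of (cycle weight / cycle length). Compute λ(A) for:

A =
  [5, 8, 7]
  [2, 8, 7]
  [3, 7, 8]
λ(A) = 5

Enumerate directed cycles and compute their means (weight / length). Sample:
  cycle 0 → 0: weight = 5, length = 1, mean = 5/1 ≈ 5.000
  cycle 1 → 1: weight = 8, length = 1, mean = 8/1 ≈ 8.000
  cycle 2 → 2: weight = 8, length = 1, mean = 8/1 ≈ 8.000
  cycle 0 → 1 → 0: weight = 10, length = 2, mean = 10/2 ≈ 5.000
  cycle 0 → 2 → 0: weight = 10, length = 2, mean = 10/2 ≈ 5.000
  cycle 1 → 0 → 1: weight = 10, length = 2, mean = 10/2 ≈ 5.000
Minimum mean = 5.000, attained e.g. along the cycle 0 → 0 with weight 5 and length 1. So λ(A) = 5/1 = 5.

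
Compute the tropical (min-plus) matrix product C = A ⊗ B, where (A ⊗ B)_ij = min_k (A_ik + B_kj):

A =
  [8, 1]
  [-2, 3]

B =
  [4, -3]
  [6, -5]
A ⊗ B =
  [7, -4]
  [2, -5]

Apply the min-plus product entry-by-entry:
  C[0][0] = min over k of (A[0][0] + B[0][0] = 8 + 4 = 12, A[0][1] + B[1][0] = 1 + 6 = 7) = 7 (attained at k = 1)
  C[0][1] = min over k of (A[0][0] + B[0][1] = 8 + -3 = 5, A[0][1] + B[1][1] = 1 + -5 = -4) = -4 (attained at k = 1)
  C[1][0] = min over k of (A[1][0] + B[0][0] = -2 + 4 = 2, A[1][1] + B[1][0] = 3 + 6 = 9) = 2 (attained at k = 0)
  C[1][1] = min over k of (A[1][0] + B[0][1] = -2 + -3 = -5, A[1][1] + B[1][1] = 3 + -5 = -2) = -5 (attained at k = 0)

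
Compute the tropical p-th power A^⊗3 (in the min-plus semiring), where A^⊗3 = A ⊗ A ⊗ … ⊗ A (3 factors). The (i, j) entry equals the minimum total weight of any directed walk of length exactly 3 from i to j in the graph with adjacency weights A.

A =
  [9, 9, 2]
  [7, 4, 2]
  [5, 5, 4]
A^⊗3 =
  [11, 11, 9]
  [11, 11, 9]
  [12, 12, 11]

Each entry (A^⊗3)_ij equals the minimum over all length-3 walks i = v_0 → v_1 → … → v_3 = j of Σ_t A[v_t][v_{t+1}]. For example, for (i, j) = (0, 2) we minimise over 9 possible intermediate vertex sequences; the minimum is 9, attained along the walk 0 → 2 → 0 → 2.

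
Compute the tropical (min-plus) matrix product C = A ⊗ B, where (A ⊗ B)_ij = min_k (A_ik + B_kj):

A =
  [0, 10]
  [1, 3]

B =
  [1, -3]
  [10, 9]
A ⊗ B =
  [1, -3]
  [2, -2]

Apply the min-plus product entry-by-entry:
  C[0][0] = min over k of (A[0][0] + B[0][0] = 0 + 1 = 1, A[0][1] + B[1][0] = 10 + 10 = 20) = 1 (attained at k = 0)
  C[0][1] = min over k of (A[0][0] + B[0][1] = 0 + -3 = -3, A[0][1] + B[1][1] = 10 + 9 = 19) = -3 (attained at k = 0)
  C[1][0] = min over k of (A[1][0] + B[0][0] = 1 + 1 = 2, A[1][1] + B[1][0] = 3 + 10 = 13) = 2 (attained at k = 0)
  C[1][1] = min over k of (A[1][0] + B[0][1] = 1 + -3 = -2, A[1][1] + B[1][1] = 3 + 9 = 12) = -2 (attained at k = 0)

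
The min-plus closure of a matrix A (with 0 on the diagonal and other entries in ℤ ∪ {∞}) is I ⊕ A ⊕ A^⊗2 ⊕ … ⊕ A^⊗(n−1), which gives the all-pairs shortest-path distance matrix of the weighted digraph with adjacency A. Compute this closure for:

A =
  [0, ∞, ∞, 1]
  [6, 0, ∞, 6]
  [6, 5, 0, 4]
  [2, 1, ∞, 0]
Closure =
  [0, 2, ∞, 1]
  [6, 0, ∞, 6]
  [6, 5, 0, 4]
  [2, 1, ∞, 0]

This is the Floyd-Warshall all-pairs shortest-path computation. For each intermediate vertex k = 0, 1, …, 3, update dist[i][j] ← min(dist[i][j], dist[i][k] + dist[k][j]). The final matrix gives, for each (i, j), the minimum total weight of any directed path from i to j (possibly empty when i = j).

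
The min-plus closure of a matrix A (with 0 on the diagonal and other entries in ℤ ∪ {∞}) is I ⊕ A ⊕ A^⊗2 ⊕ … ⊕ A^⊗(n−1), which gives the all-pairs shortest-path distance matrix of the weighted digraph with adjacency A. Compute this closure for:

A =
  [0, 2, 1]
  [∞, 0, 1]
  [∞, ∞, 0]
Closure =
  [0, 2, 1]
  [∞, 0, 1]
  [∞, ∞, 0]

This is the Floyd-Warshall all-pairs shortest-path computation. For each intermediate vertex k = 0, 1, …, 2, update dist[i][j] ← min(dist[i][j], dist[i][k] + dist[k][j]). The final matrix gives, for each (i, j), the minimum total weight of any directed path from i to j (possibly empty when i = j).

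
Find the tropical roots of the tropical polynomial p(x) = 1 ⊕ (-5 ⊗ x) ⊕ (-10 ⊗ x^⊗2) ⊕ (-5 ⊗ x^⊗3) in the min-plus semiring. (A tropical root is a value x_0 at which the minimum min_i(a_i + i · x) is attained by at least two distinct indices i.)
Roots: {-5, 5, 6}

Each tropical root is a break point of the lower envelope of the lines y = a_i + i · x (there are 4 lines, with slopes 0, 1, ..., 3). Only the lines that attain the minimum somewhere contribute to roots; other lines are dominated. Here the surviving (envelope) indices are i = 3, i = 2, i = 1, i = 0.
Intersections between consecutive envelope lines give the roots: for adjacent envelope indices i < j the intersection is x = (a_i − a_j) / (j − i). Reading off the sorted break points: {-5, 5, 6}.
Verification: at each break x_0, at least two indices attain the minimum of min_i(a_i + i · x_0).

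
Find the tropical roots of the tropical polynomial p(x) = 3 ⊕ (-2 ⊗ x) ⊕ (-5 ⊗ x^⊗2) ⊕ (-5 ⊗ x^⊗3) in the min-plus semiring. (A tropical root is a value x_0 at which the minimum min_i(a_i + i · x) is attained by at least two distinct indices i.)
Roots: {0, 3, 5}

Each tropical root is a break point of the lower envelope of the lines y = a_i + i · x (there are 4 lines, with slopes 0, 1, ..., 3). Only the lines that attain the minimum somewhere contribute to roots; other lines are dominated. Here the surviving (envelope) indices are i = 3, i = 2, i = 1, i = 0.
Intersections between consecutive envelope lines give the roots: for adjacent envelope indices i < j the intersection is x = (a_i − a_j) / (j − i). Reading off the sorted break points: {0, 3, 5}.
Verification: at each break x_0, at least two indices attain the minimum of min_i(a_i + i · x_0).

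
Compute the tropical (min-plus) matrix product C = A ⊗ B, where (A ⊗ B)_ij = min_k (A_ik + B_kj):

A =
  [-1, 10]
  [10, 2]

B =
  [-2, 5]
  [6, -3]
A ⊗ B =
  [-3, 4]
  [8, -1]

Apply the min-plus product entry-by-entry:
  C[0][0] = min over k of (A[0][0] + B[0][0] = -1 + -2 = -3, A[0][1] + B[1][0] = 10 + 6 = 16) = -3 (attained at k = 0)
  C[0][1] = min over k of (A[0][0] + B[0][1] = -1 + 5 = 4, A[0][1] + B[1][1] = 10 + -3 = 7) = 4 (attained at k = 0)
  C[1][0] = min over k of (A[1][0] + B[0][0] = 10 + -2 = 8, A[1][1] + B[1][0] = 2 + 6 = 8) = 8 (attained at k = 0)
  C[1][1] = min over k of (A[1][0] + B[0][1] = 10 + 5 = 15, A[1][1] + B[1][1] = 2 + -3 = -1) = -1 (attained at k = 1)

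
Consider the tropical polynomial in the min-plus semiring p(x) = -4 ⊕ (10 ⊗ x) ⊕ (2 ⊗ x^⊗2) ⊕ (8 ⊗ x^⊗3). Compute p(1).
p(1) = -4

A tropical monomial a ⊗ x^⊗i evaluates to a + i · x. Evaluating each term at x = 1:
  Term 0 contributes -4 + 0 · 1 = -4
  Term 1 contributes 10 + 1 · 1 = 11
  Term 2 contributes 2 + 2 · 1 = 4
  Term 3 contributes 8 + 3 · 1 = 11
p(1) = ⊕ of these = min[-4, 11, 4, 11] = -4.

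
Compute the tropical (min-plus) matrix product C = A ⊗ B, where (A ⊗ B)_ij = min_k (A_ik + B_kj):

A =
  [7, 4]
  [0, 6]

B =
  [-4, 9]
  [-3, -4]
A ⊗ B =
  [1, 0]
  [-4, 2]

Apply the min-plus product entry-by-entry:
  C[0][0] = min over k of (A[0][0] + B[0][0] = 7 + -4 = 3, A[0][1] + B[1][0] = 4 + -3 = 1) = 1 (attained at k = 1)
  C[0][1] = min over k of (A[0][0] + B[0][1] = 7 + 9 = 16, A[0][1] + B[1][1] = 4 + -4 = 0) = 0 (attained at k = 1)
  C[1][0] = min over k of (A[1][0] + B[0][0] = 0 + -4 = -4, A[1][1] + B[1][0] = 6 + -3 = 3) = -4 (attained at k = 0)
  C[1][1] = min over k of (A[1][0] + B[0][1] = 0 + 9 = 9, A[1][1] + B[1][1] = 6 + -4 = 2) = 2 (attained at k = 1)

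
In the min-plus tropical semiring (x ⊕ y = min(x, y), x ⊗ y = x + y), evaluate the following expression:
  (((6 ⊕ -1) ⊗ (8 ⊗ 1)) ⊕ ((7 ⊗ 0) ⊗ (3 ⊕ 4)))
(((6 ⊕ -1) ⊗ (8 ⊗ 1)) ⊕ ((7 ⊗ 0) ⊗ (3 ⊕ 4))) = 8

Expand innermost to outermost. Recall ⊕ takes the minimum of its arguments and ⊗ takes their sum. Working out the expression (((6 ⊕ -1) ⊗ (8 ⊗ 1)) ⊕ ((7 ⊗ 0) ⊗ (3 ⊕ 4))) gives 8.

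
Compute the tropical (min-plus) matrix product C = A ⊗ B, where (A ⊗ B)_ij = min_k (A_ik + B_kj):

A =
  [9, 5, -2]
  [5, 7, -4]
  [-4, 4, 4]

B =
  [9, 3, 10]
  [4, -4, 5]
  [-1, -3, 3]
A ⊗ B =
  [-3, -5, 1]
  [-5, -7, -1]
  [3, -1, 6]

Apply the min-plus product entry-by-entry:
  C[0][0] = min over k of (A[0][0] + B[0][0] = 9 + 9 = 18, A[0][1] + B[1][0] = 5 + 4 = 9, A[0][2] + B[2][0] = -2 + -1 = -3) = -3 (attained at k = 2)
  C[0][1] = min over k of (A[0][0] + B[0][1] = 9 + 3 = 12, A[0][1] + B[1][1] = 5 + -4 = 1, A[0][2] + B[2][1] = -2 + -3 = -5) = -5 (attained at k = 2)
  C[0][2] = min over k of (A[0][0] + B[0][2] = 9 + 10 = 19, A[0][1] + B[1][2] = 5 + 5 = 10, A[0][2] + B[2][2] = -2 + 3 = 1) = 1 (attained at k = 2)
  C[1][0] = min over k of (A[1][0] + B[0][0] = 5 + 9 = 14, A[1][1] + B[1][0] = 7 + 4 = 11, A[1][2] + B[2][0] = -4 + -1 = -5) = -5 (attained at k = 2)
  C[1][1] = min over k of (A[1][0] + B[0][1] = 5 + 3 = 8, A[1][1] + B[1][1] = 7 + -4 = 3, A[1][2] + B[2][1] = -4 + -3 = -7) = -7 (attained at k = 2)
  C[1][2] = min over k of (A[1][0] + B[0][2] = 5 + 10 = 15, A[1][1] + B[1][2] = 7 + 5 = 12, A[1][2] + B[2][2] = -4 + 3 = -1) = -1 (attained at k = 2)
  C[2][0] = min over k of (A[2][0] + B[0][0] = -4 + 9 = 5, A[2][1] + B[1][0] = 4 + 4 = 8, A[2][2] + B[2][0] = 4 + -1 = 3) = 3 (attained at k = 2)
  C[2][1] = min over k of (A[2][0] + B[0][1] = -4 + 3 = -1, A[2][1] + B[1][1] = 4 + -4 = 0, A[2][2] + B[2][1] = 4 + -3 = 1) = -1 (attained at k = 0)
  C[2][2] = min over k of (A[2][0] + B[0][2] = -4 + 10 = 6, A[2][1] + B[1][2] = 4 + 5 = 9, A[2][2] + B[2][2] = 4 + 3 = 7) = 6 (attained at k = 0)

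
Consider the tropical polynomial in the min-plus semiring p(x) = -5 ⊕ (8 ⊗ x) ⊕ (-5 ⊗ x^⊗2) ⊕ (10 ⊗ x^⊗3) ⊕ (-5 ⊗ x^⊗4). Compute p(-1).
p(-1) = -9

A tropical monomial a ⊗ x^⊗i evaluates to a + i · x. Evaluating each term at x = -1:
  Term 0 contributes -5 + 0 · -1 = -5
  Term 1 contributes 8 + 1 · -1 = 7
  Term 2 contributes -5 + 2 · -1 = -7
  Term 3 contributes 10 + 3 · -1 = 7
  Term 4 contributes -5 + 4 · -1 = -9
p(-1) = ⊕ of these = min[-5, 7, -7, 7, -9] = -9.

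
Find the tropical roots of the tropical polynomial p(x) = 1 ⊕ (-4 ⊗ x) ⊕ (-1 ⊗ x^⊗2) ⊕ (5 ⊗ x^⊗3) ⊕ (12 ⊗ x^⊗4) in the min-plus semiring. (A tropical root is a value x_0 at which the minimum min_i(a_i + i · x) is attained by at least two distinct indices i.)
Roots: {-7, -6, -3, 5}

Each tropical root is a break point of the lower envelope of the lines y = a_i + i · x (there are 5 lines, with slopes 0, 1, ..., 4). Only the lines that attain the minimum somewhere contribute to roots; other lines are dominated. Here the surviving (envelope) indices are i = 4, i = 3, i = 2, i = 1, i = 0.
Intersections between consecutive envelope lines give the roots: for adjacent envelope indices i < j the intersection is x = (a_i − a_j) / (j − i). Reading off the sorted break points: {-7, -6, -3, 5}.
Verification: at each break x_0, at least two indices attain the minimum of min_i(a_i + i · x_0).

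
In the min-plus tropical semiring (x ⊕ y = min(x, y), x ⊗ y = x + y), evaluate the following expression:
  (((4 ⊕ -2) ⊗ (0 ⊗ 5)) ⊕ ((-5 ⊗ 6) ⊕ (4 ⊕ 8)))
(((4 ⊕ -2) ⊗ (0 ⊗ 5)) ⊕ ((-5 ⊗ 6) ⊕ (4 ⊕ 8))) = 1

Expand innermost to outermost. Recall ⊕ takes the minimum of its arguments and ⊗ takes their sum. Working out the expression (((4 ⊕ -2) ⊗ (0 ⊗ 5)) ⊕ ((-5 ⊗ 6) ⊕ (4 ⊕ 8))) gives 1.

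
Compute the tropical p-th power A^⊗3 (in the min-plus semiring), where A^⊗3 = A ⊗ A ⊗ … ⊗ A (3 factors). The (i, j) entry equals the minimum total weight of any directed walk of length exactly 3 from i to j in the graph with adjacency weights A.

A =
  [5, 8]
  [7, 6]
A^⊗3 =
  [15, 18]
  [17, 18]

Each entry (A^⊗3)_ij equals the minimum over all length-3 walks i = v_0 → v_1 → … → v_3 = j of Σ_t A[v_t][v_{t+1}]. For example, for (i, j) = (0, 1) we minimise over 4 possible intermediate vertex sequences; the minimum is 18, attained along the walk 0 → 0 → 0 → 1.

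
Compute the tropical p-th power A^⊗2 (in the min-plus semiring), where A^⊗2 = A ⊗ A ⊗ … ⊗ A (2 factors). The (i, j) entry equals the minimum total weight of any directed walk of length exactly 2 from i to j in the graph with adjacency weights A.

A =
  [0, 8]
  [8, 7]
A^⊗2 =
  [0, 8]
  [8, 14]

Each entry (A^⊗2)_ij equals the minimum over all length-2 walks i = v_0 → v_1 → … → v_2 = j of Σ_t A[v_t][v_{t+1}]. For example, for (i, j) = (0, 1) we minimise over 2 possible intermediate vertex sequences; the minimum is 8, attained along the walk 0 → 0 → 1.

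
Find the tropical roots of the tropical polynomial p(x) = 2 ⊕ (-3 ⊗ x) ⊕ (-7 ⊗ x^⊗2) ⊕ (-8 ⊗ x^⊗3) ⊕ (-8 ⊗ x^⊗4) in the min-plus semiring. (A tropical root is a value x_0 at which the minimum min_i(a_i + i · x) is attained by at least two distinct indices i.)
Roots: {0, 1, 4, 5}

Each tropical root is a break point of the lower envelope of the lines y = a_i + i · x (there are 5 lines, with slopes 0, 1, ..., 4). Only the lines that attain the minimum somewhere contribute to roots; other lines are dominated. Here the surviving (envelope) indices are i = 4, i = 3, i = 2, i = 1, i = 0.
Intersections between consecutive envelope lines give the roots: for adjacent envelope indices i < j the intersection is x = (a_i − a_j) / (j − i). Reading off the sorted break points: {0, 1, 4, 5}.
Verification: at each break x_0, at least two indices attain the minimum of min_i(a_i + i · x_0).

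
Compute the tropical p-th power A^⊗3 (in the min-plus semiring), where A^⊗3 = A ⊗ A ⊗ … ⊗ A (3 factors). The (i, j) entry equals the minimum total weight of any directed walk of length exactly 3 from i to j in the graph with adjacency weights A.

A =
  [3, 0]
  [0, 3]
A^⊗3 =
  [3, 0]
  [0, 3]

Each entry (A^⊗3)_ij equals the minimum over all length-3 walks i = v_0 → v_1 → … → v_3 = j of Σ_t A[v_t][v_{t+1}]. For example, for (i, j) = (0, 1) we minimise over 4 possible intermediate vertex sequences; the minimum is 0, attained along the walk 0 → 1 → 0 → 1.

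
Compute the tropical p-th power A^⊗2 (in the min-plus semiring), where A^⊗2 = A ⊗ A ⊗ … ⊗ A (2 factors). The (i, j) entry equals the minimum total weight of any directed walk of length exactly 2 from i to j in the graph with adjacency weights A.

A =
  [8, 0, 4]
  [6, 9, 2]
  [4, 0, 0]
A^⊗2 =
  [6, 4, 2]
  [6, 2, 2]
  [4, 0, 0]

Each entry (A^⊗2)_ij equals the minimum over all length-2 walks i = v_0 → v_1 → … → v_2 = j of Σ_t A[v_t][v_{t+1}]. For example, for (i, j) = (0, 2) we minimise over 3 possible intermediate vertex sequences; the minimum is 2, attained along the walk 0 → 1 → 2.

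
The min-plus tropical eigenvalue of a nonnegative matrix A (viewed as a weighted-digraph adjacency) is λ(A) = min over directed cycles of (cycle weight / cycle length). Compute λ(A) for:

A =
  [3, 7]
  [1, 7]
λ(A) = 3

Enumerate directed cycles and compute their means (weight / length). Sample:
  cycle 0 → 0: weight = 3, length = 1, mean = 3/1 ≈ 3.000
  cycle 1 → 1: weight = 7, length = 1, mean = 7/1 ≈ 7.000
  cycle 0 → 1 → 0: weight = 8, length = 2, mean = 8/2 ≈ 4.000
  cycle 1 → 0 → 1: weight = 8, length = 2, mean = 8/2 ≈ 4.000
Minimum mean = 3.000, attained e.g. along the cycle 0 → 0 with weight 3 and length 1. So λ(A) = 3/1 = 3.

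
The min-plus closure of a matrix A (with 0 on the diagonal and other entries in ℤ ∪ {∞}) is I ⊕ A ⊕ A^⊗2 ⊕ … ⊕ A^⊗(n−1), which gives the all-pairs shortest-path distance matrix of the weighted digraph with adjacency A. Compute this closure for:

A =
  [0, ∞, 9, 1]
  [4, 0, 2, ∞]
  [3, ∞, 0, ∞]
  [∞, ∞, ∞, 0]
Closure =
  [0, ∞, 9, 1]
  [4, 0, 2, 5]
  [3, ∞, 0, 4]
  [∞, ∞, ∞, 0]

This is the Floyd-Warshall all-pairs shortest-path computation. For each intermediate vertex k = 0, 1, …, 3, update dist[i][j] ← min(dist[i][j], dist[i][k] + dist[k][j]). The final matrix gives, for each (i, j), the minimum total weight of any directed path from i to j (possibly empty when i = j).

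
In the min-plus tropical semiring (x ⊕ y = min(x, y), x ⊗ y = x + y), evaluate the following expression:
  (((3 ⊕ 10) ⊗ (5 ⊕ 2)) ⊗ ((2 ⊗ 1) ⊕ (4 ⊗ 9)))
(((3 ⊕ 10) ⊗ (5 ⊕ 2)) ⊗ ((2 ⊗ 1) ⊕ (4 ⊗ 9))) = 8

Expand innermost to outermost. Recall ⊕ takes the minimum of its arguments and ⊗ takes their sum. Working out the expression (((3 ⊕ 10) ⊗ (5 ⊕ 2)) ⊗ ((2 ⊗ 1) ⊕ (4 ⊗ 9))) gives 8.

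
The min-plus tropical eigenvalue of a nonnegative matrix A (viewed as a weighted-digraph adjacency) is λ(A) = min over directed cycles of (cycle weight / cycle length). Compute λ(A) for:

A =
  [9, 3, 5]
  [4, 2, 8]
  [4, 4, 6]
λ(A) = 2

Enumerate directed cycles and compute their means (weight / length). Sample:
  cycle 0 → 0: weight = 9, length = 1, mean = 9/1 ≈ 9.000
  cycle 1 → 1: weight = 2, length = 1, mean = 2/1 ≈ 2.000
  cycle 2 → 2: weight = 6, length = 1, mean = 6/1 ≈ 6.000
  cycle 0 → 1 → 0: weight = 7, length = 2, mean = 7/2 ≈ 3.500
  cycle 0 → 2 → 0: weight = 9, length = 2, mean = 9/2 ≈ 4.500
  cycle 1 → 0 → 1: weight = 7, length = 2, mean = 7/2 ≈ 3.500
Minimum mean = 2.000, attained e.g. along the cycle 1 → 1 with weight 2 and length 1. So λ(A) = 2/1 = 2.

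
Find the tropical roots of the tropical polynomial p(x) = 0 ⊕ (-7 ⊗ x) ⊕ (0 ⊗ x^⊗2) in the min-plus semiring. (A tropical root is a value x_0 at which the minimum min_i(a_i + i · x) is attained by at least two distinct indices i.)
Roots: {-7, 7}

Each tropical root is a break point of the lower envelope of the lines y = a_i + i · x (there are 3 lines, with slopes 0, 1, ..., 2). Only the lines that attain the minimum somewhere contribute to roots; other lines are dominated. Here the surviving (envelope) indices are i = 2, i = 1, i = 0.
Intersections between consecutive envelope lines give the roots: for adjacent envelope indices i < j the intersection is x = (a_i − a_j) / (j − i). Reading off the sorted break points: {-7, 7}.
Verification: at each break x_0, at least two indices attain the minimum of min_i(a_i + i · x_0).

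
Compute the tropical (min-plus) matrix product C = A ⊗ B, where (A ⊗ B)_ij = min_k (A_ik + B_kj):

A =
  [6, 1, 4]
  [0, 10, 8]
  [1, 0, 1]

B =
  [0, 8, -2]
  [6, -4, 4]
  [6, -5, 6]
A ⊗ B =
  [6, -3, 4]
  [0, 3, -2]
  [1, -4, -1]

Apply the min-plus product entry-by-entry:
  C[0][0] = min over k of (A[0][0] + B[0][0] = 6 + 0 = 6, A[0][1] + B[1][0] = 1 + 6 = 7, A[0][2] + B[2][0] = 4 + 6 = 10) = 6 (attained at k = 0)
  C[0][1] = min over k of (A[0][0] + B[0][1] = 6 + 8 = 14, A[0][1] + B[1][1] = 1 + -4 = -3, A[0][2] + B[2][1] = 4 + -5 = -1) = -3 (attained at k = 1)
  C[0][2] = min over k of (A[0][0] + B[0][2] = 6 + -2 = 4, A[0][1] + B[1][2] = 1 + 4 = 5, A[0][2] + B[2][2] = 4 + 6 = 10) = 4 (attained at k = 0)
  C[1][0] = min over k of (A[1][0] + B[0][0] = 0 + 0 = 0, A[1][1] + B[1][0] = 10 + 6 = 16, A[1][2] + B[2][0] = 8 + 6 = 14) = 0 (attained at k = 0)
  C[1][1] = min over k of (A[1][0] + B[0][1] = 0 + 8 = 8, A[1][1] + B[1][1] = 10 + -4 = 6, A[1][2] + B[2][1] = 8 + -5 = 3) = 3 (attained at k = 2)
  C[1][2] = min over k of (A[1][0] + B[0][2] = 0 + -2 = -2, A[1][1] + B[1][2] = 10 + 4 = 14, A[1][2] + B[2][2] = 8 + 6 = 14) = -2 (attained at k = 0)
  C[2][0] = min over k of (A[2][0] + B[0][0] = 1 + 0 = 1, A[2][1] + B[1][0] = 0 + 6 = 6, A[2][2] + B[2][0] = 1 + 6 = 7) = 1 (attained at k = 0)
  C[2][1] = min over k of (A[2][0] + B[0][1] = 1 + 8 = 9, A[2][1] + B[1][1] = 0 + -4 = -4, A[2][2] + B[2][1] = 1 + -5 = -4) = -4 (attained at k = 1)
  C[2][2] = min over k of (A[2][0] + B[0][2] = 1 + -2 = -1, A[2][1] + B[1][2] = 0 + 4 = 4, A[2][2] + B[2][2] = 1 + 6 = 7) = -1 (attained at k = 0)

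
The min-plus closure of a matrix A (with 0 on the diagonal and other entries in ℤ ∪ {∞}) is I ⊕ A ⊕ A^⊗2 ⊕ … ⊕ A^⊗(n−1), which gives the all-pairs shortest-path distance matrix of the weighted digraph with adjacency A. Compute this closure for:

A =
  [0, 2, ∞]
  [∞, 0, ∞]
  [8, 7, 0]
Closure =
  [0, 2, ∞]
  [∞, 0, ∞]
  [8, 7, 0]

This is the Floyd-Warshall all-pairs shortest-path computation. For each intermediate vertex k = 0, 1, …, 2, update dist[i][j] ← min(dist[i][j], dist[i][k] + dist[k][j]). The final matrix gives, for each (i, j), the minimum total weight of any directed path from i to j (possibly empty when i = j).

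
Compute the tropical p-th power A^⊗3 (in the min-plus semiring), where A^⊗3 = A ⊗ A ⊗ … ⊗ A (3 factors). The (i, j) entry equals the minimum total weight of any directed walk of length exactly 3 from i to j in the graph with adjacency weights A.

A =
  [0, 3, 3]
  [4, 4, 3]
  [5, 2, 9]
A^⊗3 =
  [0, 3, 3]
  [4, 7, 7]
  [5, 7, 8]

Each entry (A^⊗3)_ij equals the minimum over all length-3 walks i = v_0 → v_1 → … → v_3 = j of Σ_t A[v_t][v_{t+1}]. For example, for (i, j) = (0, 2) we minimise over 9 possible intermediate vertex sequences; the minimum is 3, attained along the walk 0 → 0 → 0 → 2.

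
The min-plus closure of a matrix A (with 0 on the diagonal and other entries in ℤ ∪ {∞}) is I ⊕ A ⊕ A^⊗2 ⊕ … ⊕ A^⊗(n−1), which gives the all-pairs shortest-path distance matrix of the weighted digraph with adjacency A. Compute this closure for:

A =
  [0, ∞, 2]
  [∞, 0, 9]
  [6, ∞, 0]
Closure =
  [0, ∞, 2]
  [15, 0, 9]
  [6, ∞, 0]

This is the Floyd-Warshall all-pairs shortest-path computation. For each intermediate vertex k = 0, 1, …, 2, update dist[i][j] ← min(dist[i][j], dist[i][k] + dist[k][j]). The final matrix gives, for each (i, j), the minimum total weight of any directed path from i to j (possibly empty when i = j).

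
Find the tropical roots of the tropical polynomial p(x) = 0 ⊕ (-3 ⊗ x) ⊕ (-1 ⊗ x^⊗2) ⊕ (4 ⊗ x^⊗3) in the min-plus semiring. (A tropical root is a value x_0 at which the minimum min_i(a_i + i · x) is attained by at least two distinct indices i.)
Roots: {-5, -2, 3}

Each tropical root is a break point of the lower envelope of the lines y = a_i + i · x (there are 4 lines, with slopes 0, 1, ..., 3). Only the lines that attain the minimum somewhere contribute to roots; other lines are dominated. Here the surviving (envelope) indices are i = 3, i = 2, i = 1, i = 0.
Intersections between consecutive envelope lines give the roots: for adjacent envelope indices i < j the intersection is x = (a_i − a_j) / (j − i). Reading off the sorted break points: {-5, -2, 3}.
Verification: at each break x_0, at least two indices attain the minimum of min_i(a_i + i · x_0).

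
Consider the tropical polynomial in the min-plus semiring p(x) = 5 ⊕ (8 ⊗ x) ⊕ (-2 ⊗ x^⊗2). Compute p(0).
p(0) = -2

A tropical monomial a ⊗ x^⊗i evaluates to a + i · x. Evaluating each term at x = 0:
  Term 0 contributes 5 + 0 · 0 = 5
  Term 1 contributes 8 + 1 · 0 = 8
  Term 2 contributes -2 + 2 · 0 = -2
p(0) = ⊕ of these = min[5, 8, -2] = -2.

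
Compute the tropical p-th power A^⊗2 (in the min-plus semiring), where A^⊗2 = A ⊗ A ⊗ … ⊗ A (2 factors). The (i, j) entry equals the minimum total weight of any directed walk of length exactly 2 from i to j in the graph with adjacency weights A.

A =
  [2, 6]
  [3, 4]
A^⊗2 =
  [4, 8]
  [5, 8]

Each entry (A^⊗2)_ij equals the minimum over all length-2 walks i = v_0 → v_1 → … → v_2 = j of Σ_t A[v_t][v_{t+1}]. For example, for (i, j) = (0, 1) we minimise over 2 possible intermediate vertex sequences; the minimum is 8, attained along the walk 0 → 0 → 1.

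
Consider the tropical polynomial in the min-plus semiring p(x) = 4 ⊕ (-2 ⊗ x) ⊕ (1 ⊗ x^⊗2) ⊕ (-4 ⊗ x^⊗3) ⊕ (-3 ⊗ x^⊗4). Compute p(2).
p(2) = 0

A tropical monomial a ⊗ x^⊗i evaluates to a + i · x. Evaluating each term at x = 2:
  Term 0 contributes 4 + 0 · 2 = 4
  Term 1 contributes -2 + 1 · 2 = 0
  Term 2 contributes 1 + 2 · 2 = 5
  Term 3 contributes -4 + 3 · 2 = 2
  Term 4 contributes -3 + 4 · 2 = 5
p(2) = ⊕ of these = min[4, 0, 5, 2, 5] = 0.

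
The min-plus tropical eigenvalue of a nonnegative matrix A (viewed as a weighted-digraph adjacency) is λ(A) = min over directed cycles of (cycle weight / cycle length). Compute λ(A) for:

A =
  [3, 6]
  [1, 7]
λ(A) = 3

Enumerate directed cycles and compute their means (weight / length). Sample:
  cycle 0 → 0: weight = 3, length = 1, mean = 3/1 ≈ 3.000
  cycle 1 → 1: weight = 7, length = 1, mean = 7/1 ≈ 7.000
  cycle 0 → 1 → 0: weight = 7, length = 2, mean = 7/2 ≈ 3.500
  cycle 1 → 0 → 1: weight = 7, length = 2, mean = 7/2 ≈ 3.500
Minimum mean = 3.000, attained e.g. along the cycle 0 → 0 with weight 3 and length 1. So λ(A) = 3/1 = 3.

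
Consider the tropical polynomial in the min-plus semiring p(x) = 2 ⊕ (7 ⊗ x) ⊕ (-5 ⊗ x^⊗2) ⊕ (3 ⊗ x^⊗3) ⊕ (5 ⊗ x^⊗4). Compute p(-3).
p(-3) = -11

A tropical monomial a ⊗ x^⊗i evaluates to a + i · x. Evaluating each term at x = -3:
  Term 0 contributes 2 + 0 · -3 = 2
  Term 1 contributes 7 + 1 · -3 = 4
  Term 2 contributes -5 + 2 · -3 = -11
  Term 3 contributes 3 + 3 · -3 = -6
  Term 4 contributes 5 + 4 · -3 = -7
p(-3) = ⊕ of these = min[2, 4, -11, -6, -7] = -11.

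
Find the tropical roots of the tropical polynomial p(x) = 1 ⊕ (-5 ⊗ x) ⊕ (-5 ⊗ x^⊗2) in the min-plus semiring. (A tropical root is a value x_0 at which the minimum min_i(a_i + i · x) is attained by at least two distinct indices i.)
Roots: {0, 6}

Each tropical root is a break point of the lower envelope of the lines y = a_i + i · x (there are 3 lines, with slopes 0, 1, ..., 2). Only the lines that attain the minimum somewhere contribute to roots; other lines are dominated. Here the surviving (envelope) indices are i = 2, i = 1, i = 0.
Intersections between consecutive envelope lines give the roots: for adjacent envelope indices i < j the intersection is x = (a_i − a_j) / (j − i). Reading off the sorted break points: {0, 6}.
Verification: at each break x_0, at least two indices attain the minimum of min_i(a_i + i · x_0).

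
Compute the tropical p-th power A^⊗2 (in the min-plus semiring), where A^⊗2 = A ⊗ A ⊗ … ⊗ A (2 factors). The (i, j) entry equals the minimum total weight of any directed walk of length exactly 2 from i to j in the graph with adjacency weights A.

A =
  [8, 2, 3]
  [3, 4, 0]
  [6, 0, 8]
A^⊗2 =
  [5, 3, 2]
  [6, 0, 4]
  [3, 4, 0]

Each entry (A^⊗2)_ij equals the minimum over all length-2 walks i = v_0 → v_1 → … → v_2 = j of Σ_t A[v_t][v_{t+1}]. For example, for (i, j) = (0, 2) we minimise over 3 possible intermediate vertex sequences; the minimum is 2, attained along the walk 0 → 1 → 2.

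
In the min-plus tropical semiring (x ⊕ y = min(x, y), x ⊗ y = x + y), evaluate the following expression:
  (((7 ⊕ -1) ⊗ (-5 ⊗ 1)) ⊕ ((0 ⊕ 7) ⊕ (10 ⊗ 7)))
(((7 ⊕ -1) ⊗ (-5 ⊗ 1)) ⊕ ((0 ⊕ 7) ⊕ (10 ⊗ 7))) = -5

Expand innermost to outermost. Recall ⊕ takes the minimum of its arguments and ⊗ takes their sum. Working out the expression (((7 ⊕ -1) ⊗ (-5 ⊗ 1)) ⊕ ((0 ⊕ 7) ⊕ (10 ⊗ 7))) gives -5.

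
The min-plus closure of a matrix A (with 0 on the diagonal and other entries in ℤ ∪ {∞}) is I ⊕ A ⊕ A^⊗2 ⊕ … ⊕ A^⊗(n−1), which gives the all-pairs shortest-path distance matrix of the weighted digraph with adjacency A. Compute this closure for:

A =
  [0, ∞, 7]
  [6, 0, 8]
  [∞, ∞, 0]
Closure =
  [0, ∞, 7]
  [6, 0, 8]
  [∞, ∞, 0]

This is the Floyd-Warshall all-pairs shortest-path computation. For each intermediate vertex k = 0, 1, …, 2, update dist[i][j] ← min(dist[i][j], dist[i][k] + dist[k][j]). The final matrix gives, for each (i, j), the minimum total weight of any directed path from i to j (possibly empty when i = j).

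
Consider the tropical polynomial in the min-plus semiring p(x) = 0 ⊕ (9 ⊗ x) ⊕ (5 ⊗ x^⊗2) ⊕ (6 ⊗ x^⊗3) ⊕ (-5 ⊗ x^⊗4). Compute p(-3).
p(-3) = -17

A tropical monomial a ⊗ x^⊗i evaluates to a + i · x. Evaluating each term at x = -3:
  Term 0 contributes 0 + 0 · -3 = 0
  Term 1 contributes 9 + 1 · -3 = 6
  Term 2 contributes 5 + 2 · -3 = -1
  Term 3 contributes 6 + 3 · -3 = -3
  Term 4 contributes -5 + 4 · -3 = -17
p(-3) = ⊕ of these = min[0, 6, -1, -3, -17] = -17.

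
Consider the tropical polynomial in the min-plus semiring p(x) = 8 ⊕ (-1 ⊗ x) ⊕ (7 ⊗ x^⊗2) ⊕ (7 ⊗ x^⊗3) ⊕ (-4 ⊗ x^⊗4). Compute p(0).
p(0) = -4

A tropical monomial a ⊗ x^⊗i evaluates to a + i · x. Evaluating each term at x = 0:
  Term 0 contributes 8 + 0 · 0 = 8
  Term 1 contributes -1 + 1 · 0 = -1
  Term 2 contributes 7 + 2 · 0 = 7
  Term 3 contributes 7 + 3 · 0 = 7
  Term 4 contributes -4 + 4 · 0 = -4
p(0) = ⊕ of these = min[8, -1, 7, 7, -4] = -4.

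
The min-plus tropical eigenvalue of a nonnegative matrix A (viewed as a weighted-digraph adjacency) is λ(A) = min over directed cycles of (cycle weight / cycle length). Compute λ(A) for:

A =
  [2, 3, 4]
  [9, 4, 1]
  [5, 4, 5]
λ(A) = 2

Enumerate directed cycles and compute their means (weight / length). Sample:
  cycle 0 → 0: weight = 2, length = 1, mean = 2/1 ≈ 2.000
  cycle 1 → 1: weight = 4, length = 1, mean = 4/1 ≈ 4.000
  cycle 2 → 2: weight = 5, length = 1, mean = 5/1 ≈ 5.000
  cycle 0 → 1 → 0: weight = 12, length = 2, mean = 12/2 ≈ 6.000
  cycle 0 → 2 → 0: weight = 9, length = 2, mean = 9/2 ≈ 4.500
  cycle 1 → 0 → 1: weight = 12, length = 2, mean = 12/2 ≈ 6.000
Minimum mean = 2.000, attained e.g. along the cycle 0 → 0 with weight 2 and length 1. So λ(A) = 2/1 = 2.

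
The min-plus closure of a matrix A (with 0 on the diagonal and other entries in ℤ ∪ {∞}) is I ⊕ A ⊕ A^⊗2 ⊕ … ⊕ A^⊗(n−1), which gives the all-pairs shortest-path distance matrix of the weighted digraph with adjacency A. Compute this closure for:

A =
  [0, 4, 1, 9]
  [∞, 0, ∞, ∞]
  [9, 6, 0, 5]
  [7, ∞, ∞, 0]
Closure =
  [0, 4, 1, 6]
  [∞, 0, ∞, ∞]
  [9, 6, 0, 5]
  [7, 11, 8, 0]

This is the Floyd-Warshall all-pairs shortest-path computation. For each intermediate vertex k = 0, 1, …, 3, update dist[i][j] ← min(dist[i][j], dist[i][k] + dist[k][j]). The final matrix gives, for each (i, j), the minimum total weight of any directed path from i to j (possibly empty when i = j).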